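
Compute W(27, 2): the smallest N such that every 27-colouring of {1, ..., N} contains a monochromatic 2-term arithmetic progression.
W(27, 2) = 27 + 1 = 28

A 2-term AP is any pair of integers, so a monochromatic 2-AP exists iff some colour is used at least twice. With 27 colours, the colouring i ↦ i on {1, ..., 27} uses each colour once, avoiding any monochromatic pair, so W(27, 2) > 27. For {1, ..., 28}, pigeonhole forces two integers of the same colour, which form a monochromatic 2-AP. Hence W(27, 2) = 28.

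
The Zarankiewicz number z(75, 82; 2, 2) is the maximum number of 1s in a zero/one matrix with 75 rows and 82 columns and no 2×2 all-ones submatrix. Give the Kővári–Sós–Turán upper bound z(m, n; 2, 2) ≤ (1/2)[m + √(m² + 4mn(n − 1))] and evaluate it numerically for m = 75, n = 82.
z(75, 82; 2, 2) ≤ (1/2)[75 + √(75² + 4·75·82·81)] = (1/2)[75 + √1998225] = 744.2929

Kővári–Sós–Turán: let r_1, ..., r_75 be the row sums and z = Σ r_i the total number of 1s. Each pair of columns can share at most one row with both entries 1 (else a 2×2 all-ones block appears), so Σ_i C(r_i, 2) ≤ C(82, 2) = 3321. By convexity Σ_i C(r_i, 2) ≥ 75·C(z/75, 2) = z(z − 75)/(2·75), giving z² − 75z − 75·82·81 ≤ 0 and hence z ≤ (1/2)[75 + √(5625 + 4·498150)] = (1/2)[75 + √1998225] ≈ (1/2)(75 + 1413.5859) = 744.2929.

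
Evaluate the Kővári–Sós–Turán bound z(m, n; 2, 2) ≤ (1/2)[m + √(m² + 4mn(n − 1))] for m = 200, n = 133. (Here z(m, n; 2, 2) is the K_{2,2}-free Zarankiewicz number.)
z(200, 133; 2, 2) ≤ (1/2)[200 + √(200² + 4·200·133·132)] = (1/2)[200 + √14084800] = 1976.4861

Kővári–Sós–Turán: let r_1, ..., r_200 be the row sums and z = Σ r_i the total number of 1s. Each pair of columns can share at most one row with both entries 1 (else a 2×2 all-ones block appears), so Σ_i C(r_i, 2) ≤ C(133, 2) = 8778. By convexity Σ_i C(r_i, 2) ≥ 200·C(z/200, 2) = z(z − 200)/(2·200), giving z² − 200z − 200·133·132 ≤ 0 and hence z ≤ (1/2)[200 + √(40000 + 4·3511200)] = (1/2)[200 + √14084800] ≈ (1/2)(200 + 3752.9722) = 1976.4861.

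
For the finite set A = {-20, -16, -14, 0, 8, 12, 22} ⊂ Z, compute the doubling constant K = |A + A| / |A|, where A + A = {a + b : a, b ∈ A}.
K = |A + A| / |A| = 26/7

Enumerate A + A = {a + b : a, b ∈ A}. With |A| = 7, there are |A|^2 = 49 ordered sum pairs; collecting distinct values, A + A = {-40, -36, -34, -32, -30, -28, -20, -16, -14, -12, -8, -6, -4, -2, 0, 2, 6, 8, 12, 16, 20, 22, 24, 30, 34, 44}, so |A + A| = 26. Thus K = 26/7. For comparison, the minimum possible |A + A| over all 7-element sets is 2·7 − 1 = 13 (so min K = 13/7), attained only by arithmetic progressions.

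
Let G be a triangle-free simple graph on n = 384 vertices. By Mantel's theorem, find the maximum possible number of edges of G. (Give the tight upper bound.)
ex(384, K_3) = ⌊384^2/4⌋ = 36864

Mantel (1907): a triangle-free graph on n vertices has at most ⌊n^2/4⌋ edges, with equality for the complete bipartite graph K_{⌊n/2⌋, ⌈n/2⌉}. For n = 384: ⌊384^2/4⌋ = ⌊147456/4⌋ = 36864. The extremal graph is K_{192, 192}, which has 192·192 = 36864 edges.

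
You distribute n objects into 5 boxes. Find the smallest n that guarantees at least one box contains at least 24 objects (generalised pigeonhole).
n = (24 − 1)·5 + 1 = 116

By the generalised pigeonhole principle, to guarantee some box contains ≥ r objects we need more than (r − 1) · k objects total. Threshold: n = (r − 1) · k + 1. With r = 24 and k = 5: n = 23 · 5 + 1 = 115 + 1 = 116. For n = 115 = 23 · 5, we can put exactly 23 objects in every box, avoiding 24 in any single one — so 116 is tight.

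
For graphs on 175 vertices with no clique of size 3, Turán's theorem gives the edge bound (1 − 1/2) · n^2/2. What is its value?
Turán density bound = (1/2) · 175^2/2 = 30625/4 ≈ 7656.25

Turán's theorem: ex(n, K_{r+1}) is achieved by the complete r-partite Turán graph T(n, r) with parts as balanced as possible, and is at most (1 − 1/r) · n^2/2. For r = 2, n = 175: the density bound is (1/2) · 30625/2 = 30625/4 ≈ 7656.25. The integer-valued extremum is e(T(175, 2)) = 7656, which is strictly less than the density bound 30625/4 since 2 ∤ 175 (the parts of T(175, 2) cannot all be equal).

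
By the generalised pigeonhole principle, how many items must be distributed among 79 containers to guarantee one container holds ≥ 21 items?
n = (21 − 1)·79 + 1 = 1581

By the generalised pigeonhole principle, to guarantee some box contains ≥ r objects we need more than (r − 1) · k objects total. Threshold: n = (r − 1) · k + 1. With r = 21 and k = 79: n = 20 · 79 + 1 = 1580 + 1 = 1581. For n = 1580 = 20 · 79, we can put exactly 20 objects in every box, avoiding 21 in any single one — so 1581 is tight.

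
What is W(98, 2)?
W(98, 2) = 98 + 1 = 99

A 2-term AP is any pair of integers, so a monochromatic 2-AP exists iff some colour is used at least twice. With 98 colours, the colouring i ↦ i on {1, ..., 98} uses each colour once, avoiding any monochromatic pair, so W(98, 2) > 98. For {1, ..., 99}, pigeonhole forces two integers of the same colour, which form a monochromatic 2-AP. Hence W(98, 2) = 99.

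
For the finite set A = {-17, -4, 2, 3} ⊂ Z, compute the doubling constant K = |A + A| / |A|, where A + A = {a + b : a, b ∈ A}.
K = |A + A| / |A| = 10/4 = 5/2

Enumerate A + A = {a + b : a, b ∈ A}. With |A| = 4, there are |A|^2 = 16 ordered sum pairs; collecting distinct values, A + A = {-34, -21, -15, -14, -8, -2, -1, 4, 5, 6}, so |A + A| = 10. Thus K = 10/4 = 5/2. For comparison, the minimum possible |A + A| over all 4-element sets is 2·4 − 1 = 7 (so min K = 7/4), attained only by arithmetic progressions.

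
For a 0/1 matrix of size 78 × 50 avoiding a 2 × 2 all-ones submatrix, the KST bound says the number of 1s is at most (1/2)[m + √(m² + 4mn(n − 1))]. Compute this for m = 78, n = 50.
z(78, 50; 2, 2) ≤ (1/2)[78 + √(78² + 4·78·50·49)] = (1/2)[78 + √770484] = 477.8861

Kővári–Sós–Turán: let r_1, ..., r_78 be the row sums and z = Σ r_i the total number of 1s. Each pair of columns can share at most one row with both entries 1 (else a 2×2 all-ones block appears), so Σ_i C(r_i, 2) ≤ C(50, 2) = 1225. By convexity Σ_i C(r_i, 2) ≥ 78·C(z/78, 2) = z(z − 78)/(2·78), giving z² − 78z − 78·50·49 ≤ 0 and hence z ≤ (1/2)[78 + √(6084 + 4·191100)] = (1/2)[78 + √770484] ≈ (1/2)(78 + 877.7722) = 477.8861.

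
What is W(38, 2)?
W(38, 2) = 38 + 1 = 39

A 2-term AP is any pair of integers, so a monochromatic 2-AP exists iff some colour is used at least twice. With 38 colours, the colouring i ↦ i on {1, ..., 38} uses each colour once, avoiding any monochromatic pair, so W(38, 2) > 38. For {1, ..., 39}, pigeonhole forces two integers of the same colour, which form a monochromatic 2-AP. Hence W(38, 2) = 39.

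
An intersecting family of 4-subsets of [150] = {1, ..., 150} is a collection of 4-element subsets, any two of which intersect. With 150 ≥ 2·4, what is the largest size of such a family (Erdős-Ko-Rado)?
max |F| = C(149, 3) = 540274

Erdős-Ko-Rado (1961): when n ≥ 2k, max |F| = C(n−1, k−1). The bound is attained by the star {A : i ∈ A} for any fixed i ∈ [n]. Here C(150−1, 4−1) = C(149, 3) = 540274.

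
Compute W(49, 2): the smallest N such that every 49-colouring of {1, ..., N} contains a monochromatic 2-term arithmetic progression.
W(49, 2) = 49 + 1 = 50

A 2-term AP is any pair of integers, so a monochromatic 2-AP exists iff some colour is used at least twice. With 49 colours, the colouring i ↦ i on {1, ..., 49} uses each colour once, avoiding any monochromatic pair, so W(49, 2) > 49. For {1, ..., 50}, pigeonhole forces two integers of the same colour, which form a monochromatic 2-AP. Hence W(49, 2) = 50.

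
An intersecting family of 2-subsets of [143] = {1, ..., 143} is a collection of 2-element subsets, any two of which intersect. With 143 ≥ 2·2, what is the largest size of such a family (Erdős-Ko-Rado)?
max |F| = C(142, 1) = 142

The Erdős-Ko-Rado theorem states: for n ≥ 2k, an intersecting family of k-subsets of an n-element set has size at most C(n − 1, k − 1), with equality for 'star' families {A ⊆ [n] : |A| = k, i ∈ A} (fix an element i). For n = 143, k = 2: C(142, 1) = 142.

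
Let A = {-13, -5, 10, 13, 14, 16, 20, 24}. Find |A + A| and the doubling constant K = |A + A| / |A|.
K = |A + A| / |A| = 31/8

Enumerate A + A = {a + b : a, b ∈ A}. With |A| = 8, there are |A|^2 = 64 ordered sum pairs; collecting distinct values, A + A = {-26, -18, -10, -3, 0, 1, 3, 5, 7, 8, 9, 11, 15, 19, 20, 23, 24, 26, 27, 28, 29, 30, 32, 33, 34, 36, 37, 38, 40, 44, 48}, so |A + A| = 31. Thus K = 31/8. For comparison, the minimum possible |A + A| over all 8-element sets is 2·8 − 1 = 15 (so min K = 15/8), attained only by arithmetic progressions.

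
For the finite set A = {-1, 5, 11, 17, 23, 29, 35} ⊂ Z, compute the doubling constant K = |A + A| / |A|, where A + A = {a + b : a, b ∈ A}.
K = |A + A| / |A| = 13/7

Enumerate A + A = {a + b : a, b ∈ A}. With |A| = 7, there are |A|^2 = 49 ordered sum pairs; collecting distinct values, A + A = {-2, 4, 10, 16, 22, 28, 34, 40, 46, 52, 58, 64, 70}, so |A + A| = 13. Thus K = 13/7. Here |A + A| = 2|A| − 1 = 13, the minimum possible — so K = 13/7 is minimal, which holds iff A is an arithmetic progression.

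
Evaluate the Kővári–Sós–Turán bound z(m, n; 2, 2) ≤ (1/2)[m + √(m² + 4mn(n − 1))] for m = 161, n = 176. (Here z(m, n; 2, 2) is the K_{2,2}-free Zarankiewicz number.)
z(161, 176; 2, 2) ≤ (1/2)[161 + √(161² + 4·161·176·175)] = (1/2)[161 + √19861121] = 2308.7909

Kővári–Sós–Turán: let r_1, ..., r_161 be the row sums and z = Σ r_i the total number of 1s. Each pair of columns can share at most one row with both entries 1 (else a 2×2 all-ones block appears), so Σ_i C(r_i, 2) ≤ C(176, 2) = 15400. By convexity Σ_i C(r_i, 2) ≥ 161·C(z/161, 2) = z(z − 161)/(2·161), giving z² − 161z − 161·176·175 ≤ 0 and hence z ≤ (1/2)[161 + √(25921 + 4·4958800)] = (1/2)[161 + √19861121] ≈ (1/2)(161 + 4456.5818) = 2308.7909.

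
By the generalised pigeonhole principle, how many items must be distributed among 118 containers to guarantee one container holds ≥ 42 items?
n = (42 − 1)·118 + 1 = 4839

By the generalised pigeonhole principle, to guarantee some box contains ≥ r objects we need more than (r − 1) · k objects total. Threshold: n = (r − 1) · k + 1. With r = 42 and k = 118: n = 41 · 118 + 1 = 4838 + 1 = 4839. For n = 4838 = 41 · 118, we can put exactly 41 objects in every box, avoiding 42 in any single one — so 4839 is tight.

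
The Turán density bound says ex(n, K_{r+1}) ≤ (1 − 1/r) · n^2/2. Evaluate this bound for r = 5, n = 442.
Turán density bound = (4/5) · 442^2/2 = 390728/5 ≈ 78145.6

Turán's theorem: ex(n, K_{r+1}) is achieved by the complete r-partite Turán graph T(n, r) with parts as balanced as possible, and is at most (1 − 1/r) · n^2/2. For r = 5, n = 442: the density bound is (4/5) · 195364/2 = 390728/5 ≈ 78145.6. The integer-valued extremum is e(T(442, 5)) = 78145, which is strictly less than the density bound 390728/5 since 5 ∤ 442 (the parts of T(442, 5) cannot all be equal).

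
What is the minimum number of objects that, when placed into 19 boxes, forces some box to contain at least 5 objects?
n = (5 − 1)·19 + 1 = 77

By the generalised pigeonhole principle, to guarantee some box contains ≥ r objects we need more than (r − 1) · k objects total. Threshold: n = (r − 1) · k + 1. With r = 5 and k = 19: n = 4 · 19 + 1 = 76 + 1 = 77. For n = 76 = 4 · 19, we can put exactly 4 objects in every box, avoiding 5 in any single one — so 77 is tight.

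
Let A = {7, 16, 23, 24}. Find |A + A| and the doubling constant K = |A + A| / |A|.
K = |A + A| / |A| = 10/4 = 5/2

Enumerate A + A = {a + b : a, b ∈ A}. With |A| = 4, there are |A|^2 = 16 ordered sum pairs; collecting distinct values, A + A = {14, 23, 30, 31, 32, 39, 40, 46, 47, 48}, so |A + A| = 10. Thus K = 10/4 = 5/2. For comparison, the minimum possible |A + A| over all 4-element sets is 2·4 − 1 = 7 (so min K = 7/4), attained only by arithmetic progressions.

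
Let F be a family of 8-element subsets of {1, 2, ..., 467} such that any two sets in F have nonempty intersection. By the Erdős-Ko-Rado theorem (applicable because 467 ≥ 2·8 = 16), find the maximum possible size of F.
max |F| = C(466, 7) = 904915521191440

Erdős-Ko-Rado (1961): when n ≥ 2k, max |F| = C(n−1, k−1). The bound is attained by the star {A : i ∈ A} for any fixed i ∈ [n]. Here C(467−1, 8−1) = C(466, 7) = 904915521191440.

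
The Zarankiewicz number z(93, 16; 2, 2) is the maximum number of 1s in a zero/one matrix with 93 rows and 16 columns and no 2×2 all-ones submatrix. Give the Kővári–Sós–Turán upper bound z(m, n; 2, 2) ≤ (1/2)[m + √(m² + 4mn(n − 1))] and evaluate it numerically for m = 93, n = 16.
z(93, 16; 2, 2) ≤ (1/2)[93 + √(93² + 4·93·16·15)] = (1/2)[93 + √97929] = 202.968

Kővári–Sós–Turán: let r_1, ..., r_93 be the row sums and z = Σ r_i the total number of 1s. Each pair of columns can share at most one row with both entries 1 (else a 2×2 all-ones block appears), so Σ_i C(r_i, 2) ≤ C(16, 2) = 120. By convexity Σ_i C(r_i, 2) ≥ 93·C(z/93, 2) = z(z − 93)/(2·93), giving z² − 93z − 93·16·15 ≤ 0 and hence z ≤ (1/2)[93 + √(8649 + 4·22320)] = (1/2)[93 + √97929] ≈ (1/2)(93 + 312.9361) = 202.968.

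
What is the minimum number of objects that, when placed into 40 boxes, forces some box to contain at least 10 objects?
n = (10 − 1)·40 + 1 = 361

By the generalised pigeonhole principle, to guarantee some box contains ≥ r objects we need more than (r − 1) · k objects total. Threshold: n = (r − 1) · k + 1. With r = 10 and k = 40: n = 9 · 40 + 1 = 360 + 1 = 361. For n = 360 = 9 · 40, we can put exactly 9 objects in every box, avoiding 10 in any single one — so 361 is tight.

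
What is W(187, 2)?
W(187, 2) = 187 + 1 = 188

A 2-term AP is any pair of integers, so a monochromatic 2-AP exists iff some colour is used at least twice. With 187 colours, the colouring i ↦ i on {1, ..., 187} uses each colour once, avoiding any monochromatic pair, so W(187, 2) > 187. For {1, ..., 188}, pigeonhole forces two integers of the same colour, which form a monochromatic 2-AP. Hence W(187, 2) = 188.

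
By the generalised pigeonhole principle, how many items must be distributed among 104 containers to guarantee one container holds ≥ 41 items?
n = (41 − 1)·104 + 1 = 4161

By the generalised pigeonhole principle, to guarantee some box contains ≥ r objects we need more than (r − 1) · k objects total. Threshold: n = (r − 1) · k + 1. With r = 41 and k = 104: n = 40 · 104 + 1 = 4160 + 1 = 4161. For n = 4160 = 40 · 104, we can put exactly 40 objects in every box, avoiding 41 in any single one — so 4161 is tight.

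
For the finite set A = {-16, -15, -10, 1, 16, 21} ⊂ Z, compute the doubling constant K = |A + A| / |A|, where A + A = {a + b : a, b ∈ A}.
K = |A + A| / |A| = 20/6 = 10/3

Enumerate A + A = {a + b : a, b ∈ A}. With |A| = 6, there are |A|^2 = 36 ordered sum pairs; collecting distinct values, A + A = {-32, -31, -30, -26, -25, -20, -15, -14, -9, 0, 1, 2, 5, 6, 11, 17, 22, 32, 37, 42}, so |A + A| = 20. Thus K = 20/6 = 10/3. For comparison, the minimum possible |A + A| over all 6-element sets is 2·6 − 1 = 11 (so min K = 11/6), attained only by arithmetic progressions.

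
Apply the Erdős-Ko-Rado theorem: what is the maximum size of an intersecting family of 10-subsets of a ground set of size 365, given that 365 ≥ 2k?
max |F| = C(364, 9) = 279807233988854572

Erdős-Ko-Rado (1961): when n ≥ 2k, max |F| = C(n−1, k−1). The bound is attained by the star {A : i ∈ A} for any fixed i ∈ [n]. Here C(365−1, 10−1) = C(364, 9) = 279807233988854572.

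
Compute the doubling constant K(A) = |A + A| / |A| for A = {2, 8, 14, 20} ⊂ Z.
K = |A + A| / |A| = 7/4

Enumerate A + A = {a + b : a, b ∈ A}. With |A| = 4, there are |A|^2 = 16 ordered sum pairs; collecting distinct values, A + A = {4, 10, 16, 22, 28, 34, 40}, so |A + A| = 7. Thus K = 7/4. Here |A + A| = 2|A| − 1 = 7, the minimum possible — so K = 7/4 is minimal, which holds iff A is an arithmetic progression.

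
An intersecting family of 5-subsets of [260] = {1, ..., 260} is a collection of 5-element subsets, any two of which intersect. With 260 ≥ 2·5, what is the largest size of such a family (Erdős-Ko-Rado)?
max |F| = C(259, 4) = 183181376

Erdős-Ko-Rado (1961): when n ≥ 2k, max |F| = C(n−1, k−1). The bound is attained by the star {A : i ∈ A} for any fixed i ∈ [n]. Here C(260−1, 5−1) = C(259, 4) = 183181376.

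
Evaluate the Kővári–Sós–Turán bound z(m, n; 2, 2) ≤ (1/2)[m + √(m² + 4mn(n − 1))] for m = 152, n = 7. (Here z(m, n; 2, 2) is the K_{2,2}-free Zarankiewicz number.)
z(152, 7; 2, 2) ≤ (1/2)[152 + √(152² + 4·152·7·6)] = (1/2)[152 + √48640] = 186.2724

Kővári–Sós–Turán: let r_1, ..., r_152 be the row sums and z = Σ r_i the total number of 1s. Each pair of columns can share at most one row with both entries 1 (else a 2×2 all-ones block appears), so Σ_i C(r_i, 2) ≤ C(7, 2) = 21. By convexity Σ_i C(r_i, 2) ≥ 152·C(z/152, 2) = z(z − 152)/(2·152), giving z² − 152z − 152·7·6 ≤ 0 and hence z ≤ (1/2)[152 + √(23104 + 4·6384)] = (1/2)[152 + √48640] ≈ (1/2)(152 + 220.5448) = 186.2724.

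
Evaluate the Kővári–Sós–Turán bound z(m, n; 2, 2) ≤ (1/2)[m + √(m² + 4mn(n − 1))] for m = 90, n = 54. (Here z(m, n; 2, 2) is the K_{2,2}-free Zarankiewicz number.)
z(90, 54; 2, 2) ≤ (1/2)[90 + √(90² + 4·90·54·53)] = (1/2)[90 + √1038420] = 554.5145

Kővári–Sós–Turán: let r_1, ..., r_90 be the row sums and z = Σ r_i the total number of 1s. Each pair of columns can share at most one row with both entries 1 (else a 2×2 all-ones block appears), so Σ_i C(r_i, 2) ≤ C(54, 2) = 1431. By convexity Σ_i C(r_i, 2) ≥ 90·C(z/90, 2) = z(z − 90)/(2·90), giving z² − 90z − 90·54·53 ≤ 0 and hence z ≤ (1/2)[90 + √(8100 + 4·257580)] = (1/2)[90 + √1038420] ≈ (1/2)(90 + 1019.0289) = 554.5145.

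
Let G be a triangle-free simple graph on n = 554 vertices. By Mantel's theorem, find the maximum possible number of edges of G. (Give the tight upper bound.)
ex(554, K_3) = ⌊554^2/4⌋ = 76729

Mantel (1907): a triangle-free graph on n vertices has at most ⌊n^2/4⌋ edges, with equality for the complete bipartite graph K_{⌊n/2⌋, ⌈n/2⌉}. For n = 554: ⌊554^2/4⌋ = ⌊306916/4⌋ = 76729. The extremal graph is K_{277, 277}, which has 277·277 = 76729 edges.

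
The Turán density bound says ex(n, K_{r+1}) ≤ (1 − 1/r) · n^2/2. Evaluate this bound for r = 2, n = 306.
Turán density bound = (1/2) · 306^2/2 = 23409

Turán's theorem: ex(n, K_{r+1}) is achieved by the complete r-partite Turán graph T(n, r) with parts as balanced as possible, and is at most (1 − 1/r) · n^2/2. For r = 2, n = 306: the density bound is (1/2) · 93636/2 = 23409. Since 2 ∣ 306, the Turán graph T(306, 2) has parts of equal size 153, and its edge count e(T(306, 2)) = 23409 attains the density bound exactly.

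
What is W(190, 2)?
W(190, 2) = 190 + 1 = 191

A 2-term AP is any pair of integers, so a monochromatic 2-AP exists iff some colour is used at least twice. With 190 colours, the colouring i ↦ i on {1, ..., 190} uses each colour once, avoiding any monochromatic pair, so W(190, 2) > 190. For {1, ..., 191}, pigeonhole forces two integers of the same colour, which form a monochromatic 2-AP. Hence W(190, 2) = 191.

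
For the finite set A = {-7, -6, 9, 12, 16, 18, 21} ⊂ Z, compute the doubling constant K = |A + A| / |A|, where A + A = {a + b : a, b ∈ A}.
K = |A + A| / |A| = 27/7

Enumerate A + A = {a + b : a, b ∈ A}. With |A| = 7, there are |A|^2 = 49 ordered sum pairs; collecting distinct values, A + A = {-14, -13, -12, 2, 3, 5, 6, 9, 10, 11, 12, 14, 15, 18, 21, 24, 25, 27, 28, 30, 32, 33, 34, 36, 37, 39, 42}, so |A + A| = 27. Thus K = 27/7. For comparison, the minimum possible |A + A| over all 7-element sets is 2·7 − 1 = 13 (so min K = 13/7), attained only by arithmetic progressions.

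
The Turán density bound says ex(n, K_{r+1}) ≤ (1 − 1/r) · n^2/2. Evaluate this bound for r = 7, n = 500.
Turán density bound = (6/7) · 500^2/2 = 750000/7 ≈ 107142.8571

Turán's theorem: ex(n, K_{r+1}) is achieved by the complete r-partite Turán graph T(n, r) with parts as balanced as possible, and is at most (1 − 1/r) · n^2/2. For r = 7, n = 500: the density bound is (6/7) · 250000/2 = 750000/7 ≈ 107142.8571. The integer-valued extremum is e(T(500, 7)) = 107142, which is strictly less than the density bound 750000/7 since 7 ∤ 500 (the parts of T(500, 7) cannot all be equal).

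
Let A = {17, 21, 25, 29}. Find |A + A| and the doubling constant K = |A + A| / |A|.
K = |A + A| / |A| = 7/4

Enumerate A + A = {a + b : a, b ∈ A}. With |A| = 4, there are |A|^2 = 16 ordered sum pairs; collecting distinct values, A + A = {34, 38, 42, 46, 50, 54, 58}, so |A + A| = 7. Thus K = 7/4. Here |A + A| = 2|A| − 1 = 7, the minimum possible — so K = 7/4 is minimal, which holds iff A is an arithmetic progression.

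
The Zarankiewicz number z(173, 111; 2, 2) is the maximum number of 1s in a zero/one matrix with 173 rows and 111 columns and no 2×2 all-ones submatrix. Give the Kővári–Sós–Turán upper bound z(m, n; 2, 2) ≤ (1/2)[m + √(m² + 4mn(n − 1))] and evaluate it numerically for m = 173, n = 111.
z(173, 111; 2, 2) ≤ (1/2)[173 + √(173² + 4·173·111·110)] = (1/2)[173 + √8479249] = 1542.4575

Kővári–Sós–Turán: let r_1, ..., r_173 be the row sums and z = Σ r_i the total number of 1s. Each pair of columns can share at most one row with both entries 1 (else a 2×2 all-ones block appears), so Σ_i C(r_i, 2) ≤ C(111, 2) = 6105. By convexity Σ_i C(r_i, 2) ≥ 173·C(z/173, 2) = z(z − 173)/(2·173), giving z² − 173z − 173·111·110 ≤ 0 and hence z ≤ (1/2)[173 + √(29929 + 4·2112330)] = (1/2)[173 + √8479249] ≈ (1/2)(173 + 2911.915) = 1542.4575.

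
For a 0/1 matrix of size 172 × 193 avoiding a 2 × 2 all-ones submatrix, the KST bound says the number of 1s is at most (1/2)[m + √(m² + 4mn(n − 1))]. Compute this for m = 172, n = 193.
z(172, 193; 2, 2) ≤ (1/2)[172 + √(172² + 4·172·193·192)] = (1/2)[172 + √25524112] = 2612.0697

Kővári–Sós–Turán: let r_1, ..., r_172 be the row sums and z = Σ r_i the total number of 1s. Each pair of columns can share at most one row with both entries 1 (else a 2×2 all-ones block appears), so Σ_i C(r_i, 2) ≤ C(193, 2) = 18528. By convexity Σ_i C(r_i, 2) ≥ 172·C(z/172, 2) = z(z − 172)/(2·172), giving z² − 172z − 172·193·192 ≤ 0 and hence z ≤ (1/2)[172 + √(29584 + 4·6373632)] = (1/2)[172 + √25524112] ≈ (1/2)(172 + 5052.1393) = 2612.0697.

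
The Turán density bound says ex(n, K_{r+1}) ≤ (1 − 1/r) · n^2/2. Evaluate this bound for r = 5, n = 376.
Turán density bound = (4/5) · 376^2/2 = 282752/5 ≈ 56550.4

Turán's theorem: ex(n, K_{r+1}) is achieved by the complete r-partite Turán graph T(n, r) with parts as balanced as possible, and is at most (1 − 1/r) · n^2/2. For r = 5, n = 376: the density bound is (4/5) · 141376/2 = 282752/5 ≈ 56550.4. The integer-valued extremum is e(T(376, 5)) = 56550, which is strictly less than the density bound 282752/5 since 5 ∤ 376 (the parts of T(376, 5) cannot all be equal).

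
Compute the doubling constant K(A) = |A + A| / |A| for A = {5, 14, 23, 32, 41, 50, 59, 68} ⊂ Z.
K = |A + A| / |A| = 15/8

Enumerate A + A = {a + b : a, b ∈ A}. With |A| = 8, there are |A|^2 = 64 ordered sum pairs; collecting distinct values, A + A = {10, 19, 28, 37, 46, 55, 64, 73, 82, 91, 100, 109, 118, 127, 136}, so |A + A| = 15. Thus K = 15/8. Here |A + A| = 2|A| − 1 = 15, the minimum possible — so K = 15/8 is minimal, which holds iff A is an arithmetic progression.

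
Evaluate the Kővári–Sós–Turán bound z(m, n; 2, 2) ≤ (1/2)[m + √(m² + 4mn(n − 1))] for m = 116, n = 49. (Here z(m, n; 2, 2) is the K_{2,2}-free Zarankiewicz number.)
z(116, 49; 2, 2) ≤ (1/2)[116 + √(116² + 4·116·49·48)] = (1/2)[116 + √1104784] = 583.5435

Kővári–Sós–Turán: let r_1, ..., r_116 be the row sums and z = Σ r_i the total number of 1s. Each pair of columns can share at most one row with both entries 1 (else a 2×2 all-ones block appears), so Σ_i C(r_i, 2) ≤ C(49, 2) = 1176. By convexity Σ_i C(r_i, 2) ≥ 116·C(z/116, 2) = z(z − 116)/(2·116), giving z² − 116z − 116·49·48 ≤ 0 and hence z ≤ (1/2)[116 + √(13456 + 4·272832)] = (1/2)[116 + √1104784] ≈ (1/2)(116 + 1051.0871) = 583.5435.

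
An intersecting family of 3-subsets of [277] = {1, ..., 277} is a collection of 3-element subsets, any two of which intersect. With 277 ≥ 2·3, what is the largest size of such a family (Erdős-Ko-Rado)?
max |F| = C(276, 2) = 37950

Erdős-Ko-Rado (1961): when n ≥ 2k, max |F| = C(n−1, k−1). The bound is attained by the star {A : i ∈ A} for any fixed i ∈ [n]. Here C(277−1, 3−1) = C(276, 2) = 37950.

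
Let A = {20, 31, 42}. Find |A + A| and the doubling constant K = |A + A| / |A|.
K = |A + A| / |A| = 5/3

Enumerate A + A = {a + b : a, b ∈ A}. With |A| = 3, there are |A|^2 = 9 ordered sum pairs; collecting distinct values, A + A = {40, 51, 62, 73, 84}, so |A + A| = 5. Thus K = 5/3. Here |A + A| = 2|A| − 1 = 5, the minimum possible — so K = 5/3 is minimal, which holds iff A is an arithmetic progression.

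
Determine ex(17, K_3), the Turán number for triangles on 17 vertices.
ex(17, K_3) = ⌊17^2/4⌋ = 72

Mantel (1907): a triangle-free graph on n vertices has at most ⌊n^2/4⌋ edges, with equality for the complete bipartite graph K_{⌊n/2⌋, ⌈n/2⌉}. For n = 17: ⌊17^2/4⌋ = ⌊289/4⌋ = 72. The extremal graph is K_{8, 9}, which has 8·9 = 72 edges.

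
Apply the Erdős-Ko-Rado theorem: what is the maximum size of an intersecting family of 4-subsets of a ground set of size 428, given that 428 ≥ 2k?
max |F| = C(427, 3) = 12884725

The Erdős-Ko-Rado theorem states: for n ≥ 2k, an intersecting family of k-subsets of an n-element set has size at most C(n − 1, k − 1), with equality for 'star' families {A ⊆ [n] : |A| = k, i ∈ A} (fix an element i). For n = 428, k = 4: C(427, 3) = 12884725.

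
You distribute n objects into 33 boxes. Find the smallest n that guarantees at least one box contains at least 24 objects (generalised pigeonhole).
n = (24 − 1)·33 + 1 = 760

By the generalised pigeonhole principle, to guarantee some box contains ≥ r objects we need more than (r − 1) · k objects total. Threshold: n = (r − 1) · k + 1. With r = 24 and k = 33: n = 23 · 33 + 1 = 759 + 1 = 760. For n = 759 = 23 · 33, we can put exactly 23 objects in every box, avoiding 24 in any single one — so 760 is tight.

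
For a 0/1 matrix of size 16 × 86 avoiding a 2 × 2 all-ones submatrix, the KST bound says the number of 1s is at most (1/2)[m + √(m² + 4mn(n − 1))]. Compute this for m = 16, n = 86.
z(16, 86; 2, 2) ≤ (1/2)[16 + √(16² + 4·16·86·85)] = (1/2)[16 + √468096] = 350.0877

Kővári–Sós–Turán: let r_1, ..., r_16 be the row sums and z = Σ r_i the total number of 1s. Each pair of columns can share at most one row with both entries 1 (else a 2×2 all-ones block appears), so Σ_i C(r_i, 2) ≤ C(86, 2) = 3655. By convexity Σ_i C(r_i, 2) ≥ 16·C(z/16, 2) = z(z − 16)/(2·16), giving z² − 16z − 16·86·85 ≤ 0 and hence z ≤ (1/2)[16 + √(256 + 4·116960)] = (1/2)[16 + √468096] ≈ (1/2)(16 + 684.1754) = 350.0877.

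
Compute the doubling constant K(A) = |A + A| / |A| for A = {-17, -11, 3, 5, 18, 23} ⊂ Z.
K = |A + A| / |A| = 20/6 = 10/3

Enumerate A + A = {a + b : a, b ∈ A}. With |A| = 6, there are |A|^2 = 36 ordered sum pairs; collecting distinct values, A + A = {-34, -28, -22, -14, -12, -8, -6, 1, 6, 7, 8, 10, 12, 21, 23, 26, 28, 36, 41, 46}, so |A + A| = 20. Thus K = 20/6 = 10/3. For comparison, the minimum possible |A + A| over all 6-element sets is 2·6 − 1 = 11 (so min K = 11/6), attained only by arithmetic progressions.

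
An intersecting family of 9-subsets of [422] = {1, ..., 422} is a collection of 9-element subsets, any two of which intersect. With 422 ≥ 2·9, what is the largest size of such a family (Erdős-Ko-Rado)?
max |F| = C(421, 8) = 22891749822023940

The Erdős-Ko-Rado theorem states: for n ≥ 2k, an intersecting family of k-subsets of an n-element set has size at most C(n − 1, k − 1), with equality for 'star' families {A ⊆ [n] : |A| = k, i ∈ A} (fix an element i). For n = 422, k = 9: C(421, 8) = 22891749822023940.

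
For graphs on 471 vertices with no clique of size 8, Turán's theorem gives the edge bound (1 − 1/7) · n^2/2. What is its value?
Turán density bound = (6/7) · 471^2/2 = 665523/7 ≈ 95074.7143

Turán's theorem: ex(n, K_{r+1}) is achieved by the complete r-partite Turán graph T(n, r) with parts as balanced as possible, and is at most (1 − 1/r) · n^2/2. For r = 7, n = 471: the density bound is (6/7) · 221841/2 = 665523/7 ≈ 95074.7143. The integer-valued extremum is e(T(471, 7)) = 95074, which is strictly less than the density bound 665523/7 since 7 ∤ 471 (the parts of T(471, 7) cannot all be equal).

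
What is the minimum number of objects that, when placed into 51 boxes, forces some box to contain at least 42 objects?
n = (42 − 1)·51 + 1 = 2092

By the generalised pigeonhole principle, to guarantee some box contains ≥ r objects we need more than (r − 1) · k objects total. Threshold: n = (r − 1) · k + 1. With r = 42 and k = 51: n = 41 · 51 + 1 = 2091 + 1 = 2092. For n = 2091 = 41 · 51, we can put exactly 41 objects in every box, avoiding 42 in any single one — so 2092 is tight.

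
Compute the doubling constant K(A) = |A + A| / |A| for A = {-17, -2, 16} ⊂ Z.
K = |A + A| / |A| = 6/3 = 2

Enumerate A + A = {a + b : a, b ∈ A}. With |A| = 3, there are |A|^2 = 9 ordered sum pairs; collecting distinct values, A + A = {-34, -19, -4, -1, 14, 32}, so |A + A| = 6. Thus K = 6/3 = 2. For comparison, the minimum possible |A + A| over all 3-element sets is 2·3 − 1 = 5 (so min K = 5/3), attained only by arithmetic progressions.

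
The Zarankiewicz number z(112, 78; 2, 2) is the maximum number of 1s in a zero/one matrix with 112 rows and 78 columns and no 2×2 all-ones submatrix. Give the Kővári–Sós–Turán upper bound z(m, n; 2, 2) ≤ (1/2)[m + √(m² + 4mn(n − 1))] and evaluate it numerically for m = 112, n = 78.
z(112, 78; 2, 2) ≤ (1/2)[112 + √(112² + 4·112·78·77)] = (1/2)[112 + √2703232] = 878.0754

Kővári–Sós–Turán: let r_1, ..., r_112 be the row sums and z = Σ r_i the total number of 1s. Each pair of columns can share at most one row with both entries 1 (else a 2×2 all-ones block appears), so Σ_i C(r_i, 2) ≤ C(78, 2) = 3003. By convexity Σ_i C(r_i, 2) ≥ 112·C(z/112, 2) = z(z − 112)/(2·112), giving z² − 112z − 112·78·77 ≤ 0 and hence z ≤ (1/2)[112 + √(12544 + 4·672672)] = (1/2)[112 + √2703232] ≈ (1/2)(112 + 1644.1508) = 878.0754.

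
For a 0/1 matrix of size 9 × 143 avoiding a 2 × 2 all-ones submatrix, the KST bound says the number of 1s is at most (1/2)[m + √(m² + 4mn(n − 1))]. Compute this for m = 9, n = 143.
z(9, 143; 2, 2) ≤ (1/2)[9 + √(9² + 4·9·143·142)] = (1/2)[9 + √731097] = 432.0211

Kővári–Sós–Turán: let r_1, ..., r_9 be the row sums and z = Σ r_i the total number of 1s. Each pair of columns can share at most one row with both entries 1 (else a 2×2 all-ones block appears), so Σ_i C(r_i, 2) ≤ C(143, 2) = 10153. By convexity Σ_i C(r_i, 2) ≥ 9·C(z/9, 2) = z(z − 9)/(2·9), giving z² − 9z − 9·143·142 ≤ 0 and hence z ≤ (1/2)[9 + √(81 + 4·182754)] = (1/2)[9 + √731097] ≈ (1/2)(9 + 855.0421) = 432.0211.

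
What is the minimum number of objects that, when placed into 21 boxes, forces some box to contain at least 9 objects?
n = (9 − 1)·21 + 1 = 169

By the generalised pigeonhole principle, to guarantee some box contains ≥ r objects we need more than (r − 1) · k objects total. Threshold: n = (r − 1) · k + 1. With r = 9 and k = 21: n = 8 · 21 + 1 = 168 + 1 = 169. For n = 168 = 8 · 21, we can put exactly 8 objects in every box, avoiding 9 in any single one — so 169 is tight.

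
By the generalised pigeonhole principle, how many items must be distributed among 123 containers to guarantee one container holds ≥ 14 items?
n = (14 − 1)·123 + 1 = 1600

By the generalised pigeonhole principle, to guarantee some box contains ≥ r objects we need more than (r − 1) · k objects total. Threshold: n = (r − 1) · k + 1. With r = 14 and k = 123: n = 13 · 123 + 1 = 1599 + 1 = 1600. For n = 1599 = 13 · 123, we can put exactly 13 objects in every box, avoiding 14 in any single one — so 1600 is tight.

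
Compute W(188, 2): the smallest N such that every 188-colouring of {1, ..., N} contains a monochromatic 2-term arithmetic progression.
W(188, 2) = 188 + 1 = 189

A 2-term AP is any pair of integers, so a monochromatic 2-AP exists iff some colour is used at least twice. With 188 colours, the colouring i ↦ i on {1, ..., 188} uses each colour once, avoiding any monochromatic pair, so W(188, 2) > 188. For {1, ..., 189}, pigeonhole forces two integers of the same colour, which form a monochromatic 2-AP. Hence W(188, 2) = 189.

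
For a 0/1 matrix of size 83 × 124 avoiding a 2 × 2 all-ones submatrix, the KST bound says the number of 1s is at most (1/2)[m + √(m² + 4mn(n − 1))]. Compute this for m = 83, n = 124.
z(83, 124; 2, 2) ≤ (1/2)[83 + √(83² + 4·83·124·123)] = (1/2)[83 + √5070553] = 1167.3944

Kővári–Sós–Turán: let r_1, ..., r_83 be the row sums and z = Σ r_i the total number of 1s. Each pair of columns can share at most one row with both entries 1 (else a 2×2 all-ones block appears), so Σ_i C(r_i, 2) ≤ C(124, 2) = 7626. By convexity Σ_i C(r_i, 2) ≥ 83·C(z/83, 2) = z(z − 83)/(2·83), giving z² − 83z − 83·124·123 ≤ 0 and hence z ≤ (1/2)[83 + √(6889 + 4·1265916)] = (1/2)[83 + √5070553] ≈ (1/2)(83 + 2251.7888) = 1167.3944.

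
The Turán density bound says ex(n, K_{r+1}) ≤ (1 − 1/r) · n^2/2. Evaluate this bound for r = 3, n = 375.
Turán density bound = (2/3) · 375^2/2 = 46875

Turán's theorem: ex(n, K_{r+1}) is achieved by the complete r-partite Turán graph T(n, r) with parts as balanced as possible, and is at most (1 − 1/r) · n^2/2. For r = 3, n = 375: the density bound is (2/3) · 140625/2 = 46875. Since 3 ∣ 375, the Turán graph T(375, 3) has parts of equal size 125, and its edge count e(T(375, 3)) = 46875 attains the density bound exactly.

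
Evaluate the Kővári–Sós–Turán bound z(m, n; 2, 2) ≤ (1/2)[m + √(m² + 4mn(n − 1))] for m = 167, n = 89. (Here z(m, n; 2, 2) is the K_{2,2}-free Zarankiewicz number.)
z(167, 89; 2, 2) ≤ (1/2)[167 + √(167² + 4·167·89·88)] = (1/2)[167 + √5259665] = 1230.198

Kővári–Sós–Turán: let r_1, ..., r_167 be the row sums and z = Σ r_i the total number of 1s. Each pair of columns can share at most one row with both entries 1 (else a 2×2 all-ones block appears), so Σ_i C(r_i, 2) ≤ C(89, 2) = 3916. By convexity Σ_i C(r_i, 2) ≥ 167·C(z/167, 2) = z(z − 167)/(2·167), giving z² − 167z − 167·89·88 ≤ 0 and hence z ≤ (1/2)[167 + √(27889 + 4·1307944)] = (1/2)[167 + √5259665] ≈ (1/2)(167 + 2293.396) = 1230.198.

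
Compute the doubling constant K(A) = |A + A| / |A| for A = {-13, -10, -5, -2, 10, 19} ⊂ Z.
K = |A + A| / |A| = 20/6 = 10/3

Enumerate A + A = {a + b : a, b ∈ A}. With |A| = 6, there are |A|^2 = 36 ordered sum pairs; collecting distinct values, A + A = {-26, -23, -20, -18, -15, -12, -10, -7, -4, -3, 0, 5, 6, 8, 9, 14, 17, 20, 29, 38}, so |A + A| = 20. Thus K = 20/6 = 10/3. For comparison, the minimum possible |A + A| over all 6-element sets is 2·6 − 1 = 11 (so min K = 11/6), attained only by arithmetic progressions.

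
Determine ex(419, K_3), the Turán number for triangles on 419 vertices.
ex(419, K_3) = ⌊419^2/4⌋ = 43890

Mantel (1907): a triangle-free graph on n vertices has at most ⌊n^2/4⌋ edges, with equality for the complete bipartite graph K_{⌊n/2⌋, ⌈n/2⌉}. For n = 419: ⌊419^2/4⌋ = ⌊175561/4⌋ = 43890. The extremal graph is K_{209, 210}, which has 209·210 = 43890 edges.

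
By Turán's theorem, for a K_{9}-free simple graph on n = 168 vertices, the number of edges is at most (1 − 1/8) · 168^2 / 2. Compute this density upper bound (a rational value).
Turán density bound = (7/8) · 168^2/2 = 12348

Turán's theorem: ex(n, K_{r+1}) is achieved by the complete r-partite Turán graph T(n, r) with parts as balanced as possible, and is at most (1 − 1/r) · n^2/2. For r = 8, n = 168: the density bound is (7/8) · 28224/2 = 12348. Since 8 ∣ 168, the Turán graph T(168, 8) has parts of equal size 21, and its edge count e(T(168, 8)) = 12348 attains the density bound exactly.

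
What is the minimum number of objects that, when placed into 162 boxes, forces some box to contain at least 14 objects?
n = (14 − 1)·162 + 1 = 2107

By the generalised pigeonhole principle, to guarantee some box contains ≥ r objects we need more than (r − 1) · k objects total. Threshold: n = (r − 1) · k + 1. With r = 14 and k = 162: n = 13 · 162 + 1 = 2106 + 1 = 2107. For n = 2106 = 13 · 162, we can put exactly 13 objects in every box, avoiding 14 in any single one — so 2107 is tight.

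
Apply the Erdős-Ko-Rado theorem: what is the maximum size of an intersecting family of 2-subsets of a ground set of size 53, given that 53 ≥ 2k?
max |F| = C(52, 1) = 52

The Erdős-Ko-Rado theorem states: for n ≥ 2k, an intersecting family of k-subsets of an n-element set has size at most C(n − 1, k − 1), with equality for 'star' families {A ⊆ [n] : |A| = k, i ∈ A} (fix an element i). For n = 53, k = 2: C(52, 1) = 52.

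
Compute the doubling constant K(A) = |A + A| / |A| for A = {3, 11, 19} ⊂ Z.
K = |A + A| / |A| = 5/3

Enumerate A + A = {a + b : a, b ∈ A}. With |A| = 3, there are |A|^2 = 9 ordered sum pairs; collecting distinct values, A + A = {6, 14, 22, 30, 38}, so |A + A| = 5. Thus K = 5/3. Here |A + A| = 2|A| − 1 = 5, the minimum possible — so K = 5/3 is minimal, which holds iff A is an arithmetic progression.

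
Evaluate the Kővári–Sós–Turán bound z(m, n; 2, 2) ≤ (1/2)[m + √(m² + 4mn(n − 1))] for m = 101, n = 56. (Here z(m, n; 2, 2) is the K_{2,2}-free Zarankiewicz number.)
z(101, 56; 2, 2) ≤ (1/2)[101 + √(101² + 4·101·56·55)] = (1/2)[101 + √1254521] = 610.527

Kővári–Sós–Turán: let r_1, ..., r_101 be the row sums and z = Σ r_i the total number of 1s. Each pair of columns can share at most one row with both entries 1 (else a 2×2 all-ones block appears), so Σ_i C(r_i, 2) ≤ C(56, 2) = 1540. By convexity Σ_i C(r_i, 2) ≥ 101·C(z/101, 2) = z(z − 101)/(2·101), giving z² − 101z − 101·56·55 ≤ 0 and hence z ≤ (1/2)[101 + √(10201 + 4·311080)] = (1/2)[101 + √1254521] ≈ (1/2)(101 + 1120.054) = 610.527.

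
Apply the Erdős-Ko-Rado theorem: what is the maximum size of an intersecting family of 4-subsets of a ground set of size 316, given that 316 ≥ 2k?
max |F| = C(315, 3) = 5159805

The Erdős-Ko-Rado theorem states: for n ≥ 2k, an intersecting family of k-subsets of an n-element set has size at most C(n − 1, k − 1), with equality for 'star' families {A ⊆ [n] : |A| = k, i ∈ A} (fix an element i). For n = 316, k = 4: C(315, 3) = 5159805.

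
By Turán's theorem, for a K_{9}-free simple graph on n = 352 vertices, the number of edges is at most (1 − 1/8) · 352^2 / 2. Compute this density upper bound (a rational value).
Turán density bound = (7/8) · 352^2/2 = 54208

Turán's theorem: ex(n, K_{r+1}) is achieved by the complete r-partite Turán graph T(n, r) with parts as balanced as possible, and is at most (1 − 1/r) · n^2/2. For r = 8, n = 352: the density bound is (7/8) · 123904/2 = 54208. Since 8 ∣ 352, the Turán graph T(352, 8) has parts of equal size 44, and its edge count e(T(352, 8)) = 54208 attains the density bound exactly.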